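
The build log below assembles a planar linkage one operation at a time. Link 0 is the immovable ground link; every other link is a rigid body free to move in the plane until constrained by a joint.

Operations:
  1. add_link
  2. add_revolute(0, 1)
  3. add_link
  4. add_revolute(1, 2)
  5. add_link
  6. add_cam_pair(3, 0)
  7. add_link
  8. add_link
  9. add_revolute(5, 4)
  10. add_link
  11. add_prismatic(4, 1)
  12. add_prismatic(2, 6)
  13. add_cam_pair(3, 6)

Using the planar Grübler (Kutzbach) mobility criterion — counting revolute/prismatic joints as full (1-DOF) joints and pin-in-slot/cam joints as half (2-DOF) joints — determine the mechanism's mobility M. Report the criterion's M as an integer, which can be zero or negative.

M = 6

L=1 J1=0 J2=0
add link → L=2 J1=0 J2=0
R@0,1 dof=1 J1 → L=2 J1=1 J2=0
add link → L=3 J1=1 J2=0
R@1,2 dof=1 J1 → L=3 J1=2 J2=0
add link → L=4 J1=2 J2=0
C@3,0 dof=2 J2 → L=4 J1=2 J2=1
add link → L=5 J1=2 J2=1
add link → L=6 J1=2 J2=1
R@5,4 dof=1 J1 → L=6 J1=3 J2=1
add link → L=7 J1=3 J2=1
P@4,1 dof=1 J1 → L=7 J1=4 J2=1
P@2,6 dof=1 J1 → L=7 J1=5 J2=1
C@3,6 dof=2 J2 → L=7 J1=5 J2=2
M=3(L−1)−2J1−J2=3·6−2·5−2=6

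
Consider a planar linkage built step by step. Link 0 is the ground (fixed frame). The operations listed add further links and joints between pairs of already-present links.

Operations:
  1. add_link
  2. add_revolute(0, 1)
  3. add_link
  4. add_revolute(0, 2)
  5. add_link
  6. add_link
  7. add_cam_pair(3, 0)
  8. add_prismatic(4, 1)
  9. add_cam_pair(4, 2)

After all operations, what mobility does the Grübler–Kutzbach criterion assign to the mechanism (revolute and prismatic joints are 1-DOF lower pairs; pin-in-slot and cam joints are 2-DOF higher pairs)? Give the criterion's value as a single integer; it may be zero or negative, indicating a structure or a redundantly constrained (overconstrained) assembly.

M = 4

[1;0;0] (link 0 is ground)
L+ [2;0;0]
R(0,1)∈J1 [2;1;0]
L+ [3;1;0]
R(0,2)∈J1 [3;2;0]
L+ [4;2;0]
L+ [5;2;0]
C(3,0)∈J2 [5;2;1]
P(4,1)∈J1 [5;3;1]
C(4,2)∈J2 [5;3;2]
mobility = 12 − 6 − 2 = 4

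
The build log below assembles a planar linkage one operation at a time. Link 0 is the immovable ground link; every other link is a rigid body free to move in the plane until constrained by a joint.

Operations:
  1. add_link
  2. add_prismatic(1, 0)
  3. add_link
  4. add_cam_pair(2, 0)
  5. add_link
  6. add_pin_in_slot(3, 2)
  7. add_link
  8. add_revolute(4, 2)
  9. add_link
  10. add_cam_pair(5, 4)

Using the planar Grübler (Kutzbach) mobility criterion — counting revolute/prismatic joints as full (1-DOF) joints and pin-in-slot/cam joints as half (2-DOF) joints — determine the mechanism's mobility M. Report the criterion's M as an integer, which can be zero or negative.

M = 8

[1;0;0] (link 0 is ground)
L+ [2;0;0]
P(1,0)∈J1 [2;1;0]
L+ [3;1;0]
C(2,0)∈J2 [3;1;1]
L+ [4;1;1]
PS(3,2)∈J2 [4;1;2]
L+ [5;1;2]
R(4,2)∈J1 [5;2;2]
L+ [6;2;2]
C(5,4)∈J2 [6;2;3]
mobility = 15 − 4 − 3 = 8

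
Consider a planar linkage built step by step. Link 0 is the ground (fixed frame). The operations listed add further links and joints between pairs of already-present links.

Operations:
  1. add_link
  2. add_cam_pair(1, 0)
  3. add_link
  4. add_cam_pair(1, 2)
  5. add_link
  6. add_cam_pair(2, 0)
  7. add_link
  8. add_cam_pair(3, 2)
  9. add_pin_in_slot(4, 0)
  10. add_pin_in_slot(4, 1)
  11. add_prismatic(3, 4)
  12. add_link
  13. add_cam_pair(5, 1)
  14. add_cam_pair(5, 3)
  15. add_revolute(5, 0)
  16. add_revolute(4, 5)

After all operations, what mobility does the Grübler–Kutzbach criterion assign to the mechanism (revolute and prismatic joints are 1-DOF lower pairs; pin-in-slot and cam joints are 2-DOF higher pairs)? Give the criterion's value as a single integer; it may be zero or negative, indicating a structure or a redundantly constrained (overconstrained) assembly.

link 0 = ground. State L|J1|J2 = 1|0|0
+link1  2|0|0
C(1,0) f=2→J2  2|0|1
+link2  3|0|1
C(1,2) f=2→J2  3|0|2
+link3  4|0|2
C(2,0) f=2→J2  4|0|3
+link4  5|0|3
C(3,2) f=2→J2  5|0|4
PS(4,0) f=2→J2  5|0|5
PS(4,1) f=2→J2  5|0|6
P(3,4) f=1→J1  5|1|6
+link5  6|1|6
C(5,1) f=2→J2  6|1|7
C(5,3) f=2→J2  6|1|8
R(5,0) f=1→J1  6|2|8
R(4,5) f=1→J1  6|3|8
M = 3(6−1)−2·3−8 = 15−6−8 = 1

M = 1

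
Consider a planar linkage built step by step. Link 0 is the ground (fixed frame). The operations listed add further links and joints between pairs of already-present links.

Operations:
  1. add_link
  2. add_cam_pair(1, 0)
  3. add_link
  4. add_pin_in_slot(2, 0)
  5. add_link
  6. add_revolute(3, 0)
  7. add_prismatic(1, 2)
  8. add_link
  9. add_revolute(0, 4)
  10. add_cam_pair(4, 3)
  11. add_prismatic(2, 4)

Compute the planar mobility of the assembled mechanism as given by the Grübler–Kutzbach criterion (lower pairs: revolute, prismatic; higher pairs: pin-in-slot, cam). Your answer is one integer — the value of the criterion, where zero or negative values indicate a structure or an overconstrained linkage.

M = 1

[1;0;0] (link 0 is ground)
L+ [2;0;0]
C(1,0)∈J2 [2;0;1]
L+ [3;0;1]
PS(2,0)∈J2 [3;0;2]
L+ [4;0;2]
R(3,0)∈J1 [4;1;2]
P(1,2)∈J1 [4;2;2]
L+ [5;2;2]
R(0,4)∈J1 [5;3;2]
C(4,3)∈J2 [5;3;3]
P(2,4)∈J1 [5;4;3]
mobility = 12 − 8 − 3 = 1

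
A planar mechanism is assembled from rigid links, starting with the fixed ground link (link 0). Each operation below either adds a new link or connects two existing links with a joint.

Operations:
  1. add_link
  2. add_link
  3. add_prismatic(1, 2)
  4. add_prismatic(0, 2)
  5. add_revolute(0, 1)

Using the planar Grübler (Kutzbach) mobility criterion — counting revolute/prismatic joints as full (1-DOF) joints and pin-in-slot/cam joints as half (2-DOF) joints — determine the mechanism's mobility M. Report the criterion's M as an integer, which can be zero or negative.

M = 0

link 0 = ground. State L|J1|J2 = 1|0|0
+link1  2|0|0
+link2  3|0|0
P(1,2) f=1→J1  3|1|0
P(0,2) f=1→J1  3|2|0
R(0,1) f=1→J1  3|3|0
M = 3(3−1)−2·3−0 = 6−6−0 = 0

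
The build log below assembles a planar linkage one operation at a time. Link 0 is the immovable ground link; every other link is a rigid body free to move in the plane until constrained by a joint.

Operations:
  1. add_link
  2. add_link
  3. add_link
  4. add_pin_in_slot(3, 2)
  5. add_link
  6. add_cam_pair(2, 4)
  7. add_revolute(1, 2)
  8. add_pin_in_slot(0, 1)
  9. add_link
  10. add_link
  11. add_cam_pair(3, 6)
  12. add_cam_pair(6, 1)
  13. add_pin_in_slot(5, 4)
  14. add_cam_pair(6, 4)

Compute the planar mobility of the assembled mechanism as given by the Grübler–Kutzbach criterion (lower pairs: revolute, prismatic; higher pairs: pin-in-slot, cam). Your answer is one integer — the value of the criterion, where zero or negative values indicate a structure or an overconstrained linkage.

[1;0;0] (link 0 is ground)
L+ [2;0;0]
L+ [3;0;0]
L+ [4;0;0]
PS(3,2)∈J2 [4;0;1]
L+ [5;0;1]
C(2,4)∈J2 [5;0;2]
R(1,2)∈J1 [5;1;2]
PS(0,1)∈J2 [5;1;3]
L+ [6;1;3]
L+ [7;1;3]
C(3,6)∈J2 [7;1;4]
C(6,1)∈J2 [7;1;5]
PS(5,4)∈J2 [7;1;6]
C(6,4)∈J2 [7;1;7]
mobility = 18 − 2 − 7 = 9

M = 9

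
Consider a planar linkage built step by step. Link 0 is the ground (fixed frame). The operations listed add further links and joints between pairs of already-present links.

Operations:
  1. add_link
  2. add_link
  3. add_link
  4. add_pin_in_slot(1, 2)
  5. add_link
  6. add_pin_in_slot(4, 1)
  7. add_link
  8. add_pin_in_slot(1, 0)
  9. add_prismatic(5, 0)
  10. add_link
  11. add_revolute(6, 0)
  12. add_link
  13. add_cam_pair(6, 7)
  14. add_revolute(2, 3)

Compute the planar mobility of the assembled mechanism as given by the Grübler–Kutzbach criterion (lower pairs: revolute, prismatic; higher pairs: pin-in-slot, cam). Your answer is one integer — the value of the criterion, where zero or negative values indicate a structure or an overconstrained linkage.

M = 11

(L,J1,J2)=(1,0,0); link0 fixed
link1: (2,0,0)
link2: (3,0,0)
link3: (4,0,0)
PS 1-2 [J2]: (4,0,1)
link4: (5,0,1)
PS 4-1 [J2]: (5,0,2)
link5: (6,0,2)
PS 1-0 [J2]: (6,0,3)
P 5-0 [J1]: (6,1,3)
link6: (7,1,3)
R 6-0 [J1]: (7,2,3)
link7: (8,2,3)
C 6-7 [J2]: (8,2,4)
R 2-3 [J1]: (8,3,4)
Grübler: 3·7 − 2·3 − 4 = 11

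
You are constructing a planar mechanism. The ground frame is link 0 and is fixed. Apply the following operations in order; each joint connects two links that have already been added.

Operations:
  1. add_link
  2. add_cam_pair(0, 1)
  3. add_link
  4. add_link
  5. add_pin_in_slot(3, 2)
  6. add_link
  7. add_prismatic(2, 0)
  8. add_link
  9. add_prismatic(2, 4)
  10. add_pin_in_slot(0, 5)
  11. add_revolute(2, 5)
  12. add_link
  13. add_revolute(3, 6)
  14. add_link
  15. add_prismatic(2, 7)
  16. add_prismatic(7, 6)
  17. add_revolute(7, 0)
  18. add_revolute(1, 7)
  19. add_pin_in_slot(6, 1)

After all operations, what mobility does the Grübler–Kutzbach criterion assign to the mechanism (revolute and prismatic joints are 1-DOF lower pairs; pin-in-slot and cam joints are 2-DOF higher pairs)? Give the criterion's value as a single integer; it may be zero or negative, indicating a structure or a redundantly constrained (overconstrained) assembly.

M = 1

[1;0;0] (link 0 is ground)
L+ [2;0;0]
C(0,1)∈J2 [2;0;1]
L+ [3;0;1]
L+ [4;0;1]
PS(3,2)∈J2 [4;0;2]
L+ [5;0;2]
P(2,0)∈J1 [5;1;2]
L+ [6;1;2]
P(2,4)∈J1 [6;2;2]
PS(0,5)∈J2 [6;2;3]
R(2,5)∈J1 [6;3;3]
L+ [7;3;3]
R(3,6)∈J1 [7;4;3]
L+ [8;4;3]
P(2,7)∈J1 [8;5;3]
P(7,6)∈J1 [8;6;3]
R(7,0)∈J1 [8;7;3]
R(1,7)∈J1 [8;8;3]
PS(6,1)∈J2 [8;8;4]
mobility = 21 − 16 − 4 = 1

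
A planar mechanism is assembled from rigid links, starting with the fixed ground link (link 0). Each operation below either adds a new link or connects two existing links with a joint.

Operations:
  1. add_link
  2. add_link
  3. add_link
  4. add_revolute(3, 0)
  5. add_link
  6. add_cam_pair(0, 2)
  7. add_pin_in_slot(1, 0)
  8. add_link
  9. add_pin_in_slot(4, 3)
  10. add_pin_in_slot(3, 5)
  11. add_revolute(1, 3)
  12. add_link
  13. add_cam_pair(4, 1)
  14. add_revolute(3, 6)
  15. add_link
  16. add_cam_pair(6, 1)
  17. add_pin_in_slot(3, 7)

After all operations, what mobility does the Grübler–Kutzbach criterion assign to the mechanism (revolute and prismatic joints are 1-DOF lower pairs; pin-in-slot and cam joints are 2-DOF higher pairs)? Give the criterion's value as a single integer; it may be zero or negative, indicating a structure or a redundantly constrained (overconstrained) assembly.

M = 8

link 0 = ground. State L|J1|J2 = 1|0|0
+link1  2|0|0
+link2  3|0|0
+link3  4|0|0
R(3,0) f=1→J1  4|1|0
+link4  5|1|0
C(0,2) f=2→J2  5|1|1
PS(1,0) f=2→J2  5|1|2
+link5  6|1|2
PS(4,3) f=2→J2  6|1|3
PS(3,5) f=2→J2  6|1|4
R(1,3) f=1→J1  6|2|4
+link6  7|2|4
C(4,1) f=2→J2  7|2|5
R(3,6) f=1→J1  7|3|5
+link7  8|3|5
C(6,1) f=2→J2  8|3|6
PS(3,7) f=2→J2  8|3|7
M = 3(8−1)−2·3−7 = 21−6−7 = 8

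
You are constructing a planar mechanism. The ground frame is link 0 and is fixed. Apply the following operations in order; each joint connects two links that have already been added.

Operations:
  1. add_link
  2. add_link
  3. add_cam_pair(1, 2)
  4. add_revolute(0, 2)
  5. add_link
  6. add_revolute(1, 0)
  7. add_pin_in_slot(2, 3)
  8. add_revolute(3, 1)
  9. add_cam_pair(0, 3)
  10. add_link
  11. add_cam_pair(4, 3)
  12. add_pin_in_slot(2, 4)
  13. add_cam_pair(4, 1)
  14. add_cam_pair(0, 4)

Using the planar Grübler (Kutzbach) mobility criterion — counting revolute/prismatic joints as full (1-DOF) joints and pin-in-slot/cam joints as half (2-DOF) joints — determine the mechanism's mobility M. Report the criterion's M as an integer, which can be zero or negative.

M = -1

ground; <1,0,0>
#1 <2,0,0>
#2 <3,0,0>
C:1↔2 J2 <3,0,1>
R:0↔2 J1 <3,1,1>
#3 <4,1,1>
R:1↔0 J1 <4,2,1>
PS:2↔3 J2 <4,2,2>
R:3↔1 J1 <4,3,2>
C:0↔3 J2 <4,3,3>
#4 <5,3,3>
C:4↔3 J2 <5,3,4>
PS:2↔4 J2 <5,3,5>
C:4↔1 J2 <5,3,6>
C:0↔4 J2 <5,3,7>
3×4 − 2×3 − 1×7 = -1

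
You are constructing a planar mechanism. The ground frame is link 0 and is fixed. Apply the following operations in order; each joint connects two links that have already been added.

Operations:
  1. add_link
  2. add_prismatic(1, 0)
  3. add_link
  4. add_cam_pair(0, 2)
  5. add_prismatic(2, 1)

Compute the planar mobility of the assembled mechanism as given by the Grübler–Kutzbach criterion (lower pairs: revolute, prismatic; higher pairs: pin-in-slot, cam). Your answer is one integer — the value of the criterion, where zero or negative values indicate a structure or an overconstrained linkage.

M = 1

link 0 = ground. State L|J1|J2 = 1|0|0
+link1  2|0|0
P(1,0) f=1→J1  2|1|0
+link2  3|1|0
C(0,2) f=2→J2  3|1|1
P(2,1) f=1→J1  3|2|1
M = 3(3−1)−2·2−1 = 6−4−1 = 1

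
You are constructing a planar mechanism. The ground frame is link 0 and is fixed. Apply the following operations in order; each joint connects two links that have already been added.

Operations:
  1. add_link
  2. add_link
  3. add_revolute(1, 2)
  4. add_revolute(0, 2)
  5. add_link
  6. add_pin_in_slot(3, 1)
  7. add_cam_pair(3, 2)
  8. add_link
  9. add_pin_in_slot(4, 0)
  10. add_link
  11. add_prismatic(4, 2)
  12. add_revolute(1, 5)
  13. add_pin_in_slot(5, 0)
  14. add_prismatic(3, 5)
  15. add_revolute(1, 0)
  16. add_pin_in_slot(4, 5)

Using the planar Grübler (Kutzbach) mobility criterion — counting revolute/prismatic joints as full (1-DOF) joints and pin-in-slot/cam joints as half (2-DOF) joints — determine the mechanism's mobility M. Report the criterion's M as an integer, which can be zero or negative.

[1;0;0] (link 0 is ground)
L+ [2;0;0]
L+ [3;0;0]
R(1,2)∈J1 [3;1;0]
R(0,2)∈J1 [3;2;0]
L+ [4;2;0]
PS(3,1)∈J2 [4;2;1]
C(3,2)∈J2 [4;2;2]
L+ [5;2;2]
PS(4,0)∈J2 [5;2;3]
L+ [6;2;3]
P(4,2)∈J1 [6;3;3]
R(1,5)∈J1 [6;4;3]
PS(5,0)∈J2 [6;4;4]
P(3,5)∈J1 [6;5;4]
R(1,0)∈J1 [6;6;4]
PS(4,5)∈J2 [6;6;5]
mobility = 15 − 12 − 5 = -2

M = -2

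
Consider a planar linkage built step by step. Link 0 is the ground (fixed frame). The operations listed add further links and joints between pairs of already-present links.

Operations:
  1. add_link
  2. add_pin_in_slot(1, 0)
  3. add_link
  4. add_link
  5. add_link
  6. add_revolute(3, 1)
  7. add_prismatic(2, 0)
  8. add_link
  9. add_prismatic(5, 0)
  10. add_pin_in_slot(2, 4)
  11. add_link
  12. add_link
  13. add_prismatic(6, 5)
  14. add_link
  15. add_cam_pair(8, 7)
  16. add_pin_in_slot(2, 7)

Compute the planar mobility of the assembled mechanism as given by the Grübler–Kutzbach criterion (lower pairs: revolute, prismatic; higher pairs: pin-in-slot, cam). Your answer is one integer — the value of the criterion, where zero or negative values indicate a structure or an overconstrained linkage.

link 0 = ground. State L|J1|J2 = 1|0|0
+link1  2|0|0
PS(1,0) f=2→J2  2|0|1
+link2  3|0|1
+link3  4|0|1
+link4  5|0|1
R(3,1) f=1→J1  5|1|1
P(2,0) f=1→J1  5|2|1
+link5  6|2|1
P(5,0) f=1→J1  6|3|1
PS(2,4) f=2→J2  6|3|2
+link6  7|3|2
+link7  8|3|2
P(6,5) f=1→J1  8|4|2
+link8  9|4|2
C(8,7) f=2→J2  9|4|3
PS(2,7) f=2→J2  9|4|4
M = 3(9−1)−2·4−4 = 24−8−4 = 12

M = 12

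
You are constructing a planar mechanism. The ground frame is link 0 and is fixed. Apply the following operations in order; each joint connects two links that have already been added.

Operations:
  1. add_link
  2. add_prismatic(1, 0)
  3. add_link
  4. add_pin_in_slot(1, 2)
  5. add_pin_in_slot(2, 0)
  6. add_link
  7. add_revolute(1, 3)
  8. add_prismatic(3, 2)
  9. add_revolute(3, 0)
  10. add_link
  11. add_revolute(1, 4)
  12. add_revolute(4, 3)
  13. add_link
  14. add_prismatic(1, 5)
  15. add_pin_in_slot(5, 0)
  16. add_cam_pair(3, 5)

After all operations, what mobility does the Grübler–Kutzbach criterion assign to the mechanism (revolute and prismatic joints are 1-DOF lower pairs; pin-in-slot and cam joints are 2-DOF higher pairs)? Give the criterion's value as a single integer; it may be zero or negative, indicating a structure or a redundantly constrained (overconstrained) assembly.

L=1 J1=0 J2=0
add link → L=2 J1=0 J2=0
P@1,0 dof=1 J1 → L=2 J1=1 J2=0
add link → L=3 J1=1 J2=0
PS@1,2 dof=2 J2 → L=3 J1=1 J2=1
PS@2,0 dof=2 J2 → L=3 J1=1 J2=2
add link → L=4 J1=1 J2=2
R@1,3 dof=1 J1 → L=4 J1=2 J2=2
P@3,2 dof=1 J1 → L=4 J1=3 J2=2
R@3,0 dof=1 J1 → L=4 J1=4 J2=2
add link → L=5 J1=4 J2=2
R@1,4 dof=1 J1 → L=5 J1=5 J2=2
R@4,3 dof=1 J1 → L=5 J1=6 J2=2
add link → L=6 J1=6 J2=2
P@1,5 dof=1 J1 → L=6 J1=7 J2=2
PS@5,0 dof=2 J2 → L=6 J1=7 J2=3
C@3,5 dof=2 J2 → L=6 J1=7 J2=4
M=3(L−1)−2J1−J2=3·5−2·7−4=-3

M = -3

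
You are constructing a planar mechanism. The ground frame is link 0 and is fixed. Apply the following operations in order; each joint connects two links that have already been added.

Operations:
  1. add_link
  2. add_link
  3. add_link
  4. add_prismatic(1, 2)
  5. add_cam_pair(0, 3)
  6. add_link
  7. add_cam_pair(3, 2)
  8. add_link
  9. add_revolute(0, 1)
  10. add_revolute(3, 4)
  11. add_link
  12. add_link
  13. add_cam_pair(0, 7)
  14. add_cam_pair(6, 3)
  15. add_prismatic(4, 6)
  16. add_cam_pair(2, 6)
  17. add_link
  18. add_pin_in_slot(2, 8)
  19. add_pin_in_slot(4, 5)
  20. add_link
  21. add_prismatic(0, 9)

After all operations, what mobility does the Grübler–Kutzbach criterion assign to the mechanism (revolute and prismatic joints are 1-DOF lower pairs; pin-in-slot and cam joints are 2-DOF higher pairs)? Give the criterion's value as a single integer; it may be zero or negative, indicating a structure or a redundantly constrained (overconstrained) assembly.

M = 10

[1;0;0] (link 0 is ground)
L+ [2;0;0]
L+ [3;0;0]
L+ [4;0;0]
P(1,2)∈J1 [4;1;0]
C(0,3)∈J2 [4;1;1]
L+ [5;1;1]
C(3,2)∈J2 [5;1;2]
L+ [6;1;2]
R(0,1)∈J1 [6;2;2]
R(3,4)∈J1 [6;3;2]
L+ [7;3;2]
L+ [8;3;2]
C(0,7)∈J2 [8;3;3]
C(6,3)∈J2 [8;3;4]
P(4,6)∈J1 [8;4;4]
C(2,6)∈J2 [8;4;5]
L+ [9;4;5]
PS(2,8)∈J2 [9;4;6]
PS(4,5)∈J2 [9;4;7]
L+ [10;4;7]
P(0,9)∈J1 [10;5;7]
mobility = 27 − 10 − 7 = 10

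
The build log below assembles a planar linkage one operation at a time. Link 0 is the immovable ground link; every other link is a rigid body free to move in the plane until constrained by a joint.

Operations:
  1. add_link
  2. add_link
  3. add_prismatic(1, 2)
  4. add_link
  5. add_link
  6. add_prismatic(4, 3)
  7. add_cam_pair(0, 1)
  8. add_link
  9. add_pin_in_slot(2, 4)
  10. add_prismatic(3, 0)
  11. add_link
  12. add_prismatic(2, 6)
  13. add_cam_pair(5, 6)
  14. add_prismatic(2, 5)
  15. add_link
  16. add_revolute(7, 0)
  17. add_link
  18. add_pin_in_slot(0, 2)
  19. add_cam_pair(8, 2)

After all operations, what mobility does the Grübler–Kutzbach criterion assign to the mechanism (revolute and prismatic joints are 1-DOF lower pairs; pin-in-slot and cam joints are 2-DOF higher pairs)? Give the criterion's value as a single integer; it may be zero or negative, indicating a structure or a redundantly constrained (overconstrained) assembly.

M = 7

(L,J1,J2)=(1,0,0); link0 fixed
link1: (2,0,0)
link2: (3,0,0)
P 1-2 [J1]: (3,1,0)
link3: (4,1,0)
link4: (5,1,0)
P 4-3 [J1]: (5,2,0)
C 0-1 [J2]: (5,2,1)
link5: (6,2,1)
PS 2-4 [J2]: (6,2,2)
P 3-0 [J1]: (6,3,2)
link6: (7,3,2)
P 2-6 [J1]: (7,4,2)
C 5-6 [J2]: (7,4,3)
P 2-5 [J1]: (7,5,3)
link7: (8,5,3)
R 7-0 [J1]: (8,6,3)
link8: (9,6,3)
PS 0-2 [J2]: (9,6,4)
C 8-2 [J2]: (9,6,5)
Grübler: 3·8 − 2·6 − 5 = 7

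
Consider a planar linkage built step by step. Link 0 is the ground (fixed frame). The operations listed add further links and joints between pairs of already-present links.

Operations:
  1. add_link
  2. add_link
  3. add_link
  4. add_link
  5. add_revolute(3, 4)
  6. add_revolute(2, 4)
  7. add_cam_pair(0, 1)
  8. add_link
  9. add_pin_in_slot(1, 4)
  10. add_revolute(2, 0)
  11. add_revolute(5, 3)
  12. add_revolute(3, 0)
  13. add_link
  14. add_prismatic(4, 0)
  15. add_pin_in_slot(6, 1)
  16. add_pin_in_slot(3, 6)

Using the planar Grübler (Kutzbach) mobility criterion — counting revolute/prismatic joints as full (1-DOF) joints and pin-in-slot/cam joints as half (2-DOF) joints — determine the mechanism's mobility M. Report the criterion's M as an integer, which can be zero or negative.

(L,J1,J2)=(1,0,0); link0 fixed
link1: (2,0,0)
link2: (3,0,0)
link3: (4,0,0)
link4: (5,0,0)
R 3-4 [J1]: (5,1,0)
R 2-4 [J1]: (5,2,0)
C 0-1 [J2]: (5,2,1)
link5: (6,2,1)
PS 1-4 [J2]: (6,2,2)
R 2-0 [J1]: (6,3,2)
R 5-3 [J1]: (6,4,2)
R 3-0 [J1]: (6,5,2)
link6: (7,5,2)
P 4-0 [J1]: (7,6,2)
PS 6-1 [J2]: (7,6,3)
PS 3-6 [J2]: (7,6,4)
Grübler: 3·6 − 2·6 − 4 = 2

M = 2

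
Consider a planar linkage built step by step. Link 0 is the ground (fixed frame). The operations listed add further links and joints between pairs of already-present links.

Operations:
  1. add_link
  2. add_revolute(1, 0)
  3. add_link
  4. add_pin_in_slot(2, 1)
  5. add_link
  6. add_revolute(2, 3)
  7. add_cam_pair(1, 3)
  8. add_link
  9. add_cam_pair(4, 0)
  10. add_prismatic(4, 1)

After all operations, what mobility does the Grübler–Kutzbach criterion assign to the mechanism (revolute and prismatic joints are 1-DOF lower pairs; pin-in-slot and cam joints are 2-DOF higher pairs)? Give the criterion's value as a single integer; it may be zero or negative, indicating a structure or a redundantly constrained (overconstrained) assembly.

M = 3

L=1 J1=0 J2=0
add link → L=2 J1=0 J2=0
R@1,0 dof=1 J1 → L=2 J1=1 J2=0
add link → L=3 J1=1 J2=0
PS@2,1 dof=2 J2 → L=3 J1=1 J2=1
add link → L=4 J1=1 J2=1
R@2,3 dof=1 J1 → L=4 J1=2 J2=1
C@1,3 dof=2 J2 → L=4 J1=2 J2=2
add link → L=5 J1=2 J2=2
C@4,0 dof=2 J2 → L=5 J1=2 J2=3
P@4,1 dof=1 J1 → L=5 J1=3 J2=3
M=3(L−1)−2J1−J2=3·4−2·3−3=3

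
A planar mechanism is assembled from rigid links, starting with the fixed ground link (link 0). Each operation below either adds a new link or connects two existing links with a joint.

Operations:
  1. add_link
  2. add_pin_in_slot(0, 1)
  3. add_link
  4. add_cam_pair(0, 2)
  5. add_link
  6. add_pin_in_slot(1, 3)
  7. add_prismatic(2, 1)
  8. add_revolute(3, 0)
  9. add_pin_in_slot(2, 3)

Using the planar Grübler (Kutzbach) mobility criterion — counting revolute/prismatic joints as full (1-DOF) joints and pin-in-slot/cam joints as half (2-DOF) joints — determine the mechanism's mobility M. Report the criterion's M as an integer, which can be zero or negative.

[1;0;0] (link 0 is ground)
L+ [2;0;0]
PS(0,1)∈J2 [2;0;1]
L+ [3;0;1]
C(0,2)∈J2 [3;0;2]
L+ [4;0;2]
PS(1,3)∈J2 [4;0;3]
P(2,1)∈J1 [4;1;3]
R(3,0)∈J1 [4;2;3]
PS(2,3)∈J2 [4;2;4]
mobility = 9 − 4 − 4 = 1

M = 1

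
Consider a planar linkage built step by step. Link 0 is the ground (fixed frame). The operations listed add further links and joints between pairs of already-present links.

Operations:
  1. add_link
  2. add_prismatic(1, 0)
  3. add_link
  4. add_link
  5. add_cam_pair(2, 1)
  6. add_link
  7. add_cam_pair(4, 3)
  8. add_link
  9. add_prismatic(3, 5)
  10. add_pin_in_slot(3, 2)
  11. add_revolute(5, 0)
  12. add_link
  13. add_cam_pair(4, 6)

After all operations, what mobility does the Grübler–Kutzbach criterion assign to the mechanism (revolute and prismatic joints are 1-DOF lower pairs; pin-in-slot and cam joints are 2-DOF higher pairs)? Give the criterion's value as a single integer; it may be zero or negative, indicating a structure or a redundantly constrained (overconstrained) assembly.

M = 8

(L,J1,J2)=(1,0,0); link0 fixed
link1: (2,0,0)
P 1-0 [J1]: (2,1,0)
link2: (3,1,0)
link3: (4,1,0)
C 2-1 [J2]: (4,1,1)
link4: (5,1,1)
C 4-3 [J2]: (5,1,2)
link5: (6,1,2)
P 3-5 [J1]: (6,2,2)
PS 3-2 [J2]: (6,2,3)
R 5-0 [J1]: (6,3,3)
link6: (7,3,3)
C 4-6 [J2]: (7,3,4)
Grübler: 3·6 − 2·3 − 4 = 8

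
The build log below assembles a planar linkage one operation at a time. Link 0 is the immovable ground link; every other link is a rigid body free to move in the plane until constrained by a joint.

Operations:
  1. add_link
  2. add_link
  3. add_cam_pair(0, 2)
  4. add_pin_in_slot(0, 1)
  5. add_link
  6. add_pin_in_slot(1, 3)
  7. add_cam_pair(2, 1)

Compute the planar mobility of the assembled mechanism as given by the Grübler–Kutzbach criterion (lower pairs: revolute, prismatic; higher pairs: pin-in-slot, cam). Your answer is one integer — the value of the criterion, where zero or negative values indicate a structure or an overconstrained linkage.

[1;0;0] (link 0 is ground)
L+ [2;0;0]
L+ [3;0;0]
C(0,2)∈J2 [3;0;1]
PS(0,1)∈J2 [3;0;2]
L+ [4;0;2]
PS(1,3)∈J2 [4;0;3]
C(2,1)∈J2 [4;0;4]
mobility = 9 − 0 − 4 = 5

M = 5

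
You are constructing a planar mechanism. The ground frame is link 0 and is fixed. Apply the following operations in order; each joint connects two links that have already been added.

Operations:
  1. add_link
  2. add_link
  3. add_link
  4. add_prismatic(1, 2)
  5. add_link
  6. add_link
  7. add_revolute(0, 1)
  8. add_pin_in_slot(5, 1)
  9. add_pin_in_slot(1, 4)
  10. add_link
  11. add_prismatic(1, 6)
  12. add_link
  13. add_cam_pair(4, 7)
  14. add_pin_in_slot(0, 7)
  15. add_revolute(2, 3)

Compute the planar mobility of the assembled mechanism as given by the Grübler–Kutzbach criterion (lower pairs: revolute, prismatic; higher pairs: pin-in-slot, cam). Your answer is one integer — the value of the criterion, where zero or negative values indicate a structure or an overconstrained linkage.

ground; <1,0,0>
#1 <2,0,0>
#2 <3,0,0>
#3 <4,0,0>
P:1↔2 J1 <4,1,0>
#4 <5,1,0>
#5 <6,1,0>
R:0↔1 J1 <6,2,0>
PS:5↔1 J2 <6,2,1>
PS:1↔4 J2 <6,2,2>
#6 <7,2,2>
P:1↔6 J1 <7,3,2>
#7 <8,3,2>
C:4↔7 J2 <8,3,3>
PS:0↔7 J2 <8,3,4>
R:2↔3 J1 <8,4,4>
3×7 − 2×4 − 1×4 = 9

M = 9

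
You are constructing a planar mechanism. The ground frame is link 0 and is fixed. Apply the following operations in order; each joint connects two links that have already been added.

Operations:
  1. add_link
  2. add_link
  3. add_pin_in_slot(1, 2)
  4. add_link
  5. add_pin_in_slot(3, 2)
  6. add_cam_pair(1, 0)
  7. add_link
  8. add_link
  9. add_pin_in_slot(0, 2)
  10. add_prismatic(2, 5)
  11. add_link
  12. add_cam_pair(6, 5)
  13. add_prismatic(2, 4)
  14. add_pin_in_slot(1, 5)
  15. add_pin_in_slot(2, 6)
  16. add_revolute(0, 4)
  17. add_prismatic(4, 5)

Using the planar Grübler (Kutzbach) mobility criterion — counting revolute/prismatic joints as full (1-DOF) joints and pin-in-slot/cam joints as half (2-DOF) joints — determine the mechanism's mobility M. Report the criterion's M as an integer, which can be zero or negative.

L=1 J1=0 J2=0
add link → L=2 J1=0 J2=0
add link → L=3 J1=0 J2=0
PS@1,2 dof=2 J2 → L=3 J1=0 J2=1
add link → L=4 J1=0 J2=1
PS@3,2 dof=2 J2 → L=4 J1=0 J2=2
C@1,0 dof=2 J2 → L=4 J1=0 J2=3
add link → L=5 J1=0 J2=3
add link → L=6 J1=0 J2=3
PS@0,2 dof=2 J2 → L=6 J1=0 J2=4
P@2,5 dof=1 J1 → L=6 J1=1 J2=4
add link → L=7 J1=1 J2=4
C@6,5 dof=2 J2 → L=7 J1=1 J2=5
P@2,4 dof=1 J1 → L=7 J1=2 J2=5
PS@1,5 dof=2 J2 → L=7 J1=2 J2=6
PS@2,6 dof=2 J2 → L=7 J1=2 J2=7
R@0,4 dof=1 J1 → L=7 J1=3 J2=7
P@4,5 dof=1 J1 → L=7 J1=4 J2=7
M=3(L−1)−2J1−J2=3·6−2·4−7=3

M = 3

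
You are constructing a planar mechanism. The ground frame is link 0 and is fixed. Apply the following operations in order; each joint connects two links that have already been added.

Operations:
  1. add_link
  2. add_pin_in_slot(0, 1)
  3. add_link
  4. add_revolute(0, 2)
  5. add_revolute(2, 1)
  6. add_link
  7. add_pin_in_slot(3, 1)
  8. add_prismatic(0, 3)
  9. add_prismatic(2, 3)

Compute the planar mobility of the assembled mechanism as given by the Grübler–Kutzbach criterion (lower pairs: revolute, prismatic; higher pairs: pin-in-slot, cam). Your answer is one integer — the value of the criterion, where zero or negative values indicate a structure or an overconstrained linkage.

(L,J1,J2)=(1,0,0); link0 fixed
link1: (2,0,0)
PS 0-1 [J2]: (2,0,1)
link2: (3,0,1)
R 0-2 [J1]: (3,1,1)
R 2-1 [J1]: (3,2,1)
link3: (4,2,1)
PS 3-1 [J2]: (4,2,2)
P 0-3 [J1]: (4,3,2)
P 2-3 [J1]: (4,4,2)
Grübler: 3·3 − 2·4 − 2 = -1

M = -1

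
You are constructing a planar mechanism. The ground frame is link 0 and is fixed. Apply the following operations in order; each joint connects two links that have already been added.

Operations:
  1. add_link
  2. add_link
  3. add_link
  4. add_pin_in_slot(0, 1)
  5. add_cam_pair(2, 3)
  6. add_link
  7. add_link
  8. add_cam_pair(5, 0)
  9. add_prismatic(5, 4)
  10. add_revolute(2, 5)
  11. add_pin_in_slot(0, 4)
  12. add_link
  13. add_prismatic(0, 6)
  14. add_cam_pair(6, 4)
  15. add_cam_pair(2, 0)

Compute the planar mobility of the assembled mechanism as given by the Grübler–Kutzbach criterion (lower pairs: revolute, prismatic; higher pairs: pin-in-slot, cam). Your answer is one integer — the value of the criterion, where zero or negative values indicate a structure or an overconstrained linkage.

(L,J1,J2)=(1,0,0); link0 fixed
link1: (2,0,0)
link2: (3,0,0)
link3: (4,0,0)
PS 0-1 [J2]: (4,0,1)
C 2-3 [J2]: (4,0,2)
link4: (5,0,2)
link5: (6,0,2)
C 5-0 [J2]: (6,0,3)
P 5-4 [J1]: (6,1,3)
R 2-5 [J1]: (6,2,3)
PS 0-4 [J2]: (6,2,4)
link6: (7,2,4)
P 0-6 [J1]: (7,3,4)
C 6-4 [J2]: (7,3,5)
C 2-0 [J2]: (7,3,6)
Grübler: 3·6 − 2·3 − 6 = 6

M = 6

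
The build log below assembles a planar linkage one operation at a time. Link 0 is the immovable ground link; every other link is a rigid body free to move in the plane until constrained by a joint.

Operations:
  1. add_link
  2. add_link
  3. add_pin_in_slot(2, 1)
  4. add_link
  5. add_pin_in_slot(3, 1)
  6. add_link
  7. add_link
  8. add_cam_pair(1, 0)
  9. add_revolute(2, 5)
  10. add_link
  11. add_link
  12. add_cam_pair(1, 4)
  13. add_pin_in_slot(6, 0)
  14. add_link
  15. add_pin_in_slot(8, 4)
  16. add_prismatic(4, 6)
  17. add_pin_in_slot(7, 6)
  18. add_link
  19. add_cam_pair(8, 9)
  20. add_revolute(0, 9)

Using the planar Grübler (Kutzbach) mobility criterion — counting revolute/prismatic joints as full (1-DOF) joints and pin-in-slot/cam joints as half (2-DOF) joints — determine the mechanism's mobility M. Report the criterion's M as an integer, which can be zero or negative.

L=1 J1=0 J2=0
add link → L=2 J1=0 J2=0
add link → L=3 J1=0 J2=0
PS@2,1 dof=2 J2 → L=3 J1=0 J2=1
add link → L=4 J1=0 J2=1
PS@3,1 dof=2 J2 → L=4 J1=0 J2=2
add link → L=5 J1=0 J2=2
add link → L=6 J1=0 J2=2
C@1,0 dof=2 J2 → L=6 J1=0 J2=3
R@2,5 dof=1 J1 → L=6 J1=1 J2=3
add link → L=7 J1=1 J2=3
add link → L=8 J1=1 J2=3
C@1,4 dof=2 J2 → L=8 J1=1 J2=4
PS@6,0 dof=2 J2 → L=8 J1=1 J2=5
add link → L=9 J1=1 J2=5
PS@8,4 dof=2 J2 → L=9 J1=1 J2=6
P@4,6 dof=1 J1 → L=9 J1=2 J2=6
PS@7,6 dof=2 J2 → L=9 J1=2 J2=7
add link → L=10 J1=2 J2=7
C@8,9 dof=2 J2 → L=10 J1=2 J2=8
R@0,9 dof=1 J1 → L=10 J1=3 J2=8
M=3(L−1)−2J1−J2=3·9−2·3−8=13

M = 13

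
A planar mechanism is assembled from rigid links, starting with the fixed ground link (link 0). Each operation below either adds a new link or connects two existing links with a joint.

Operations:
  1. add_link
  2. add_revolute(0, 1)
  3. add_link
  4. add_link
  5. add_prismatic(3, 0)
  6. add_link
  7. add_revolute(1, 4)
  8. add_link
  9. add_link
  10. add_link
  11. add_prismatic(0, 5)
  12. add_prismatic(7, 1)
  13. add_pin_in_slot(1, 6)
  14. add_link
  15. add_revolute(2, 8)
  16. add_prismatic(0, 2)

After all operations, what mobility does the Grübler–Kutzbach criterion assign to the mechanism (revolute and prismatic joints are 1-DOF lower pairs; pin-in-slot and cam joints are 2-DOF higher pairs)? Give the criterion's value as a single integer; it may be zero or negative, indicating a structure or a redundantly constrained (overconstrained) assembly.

(L,J1,J2)=(1,0,0); link0 fixed
link1: (2,0,0)
R 0-1 [J1]: (2,1,0)
link2: (3,1,0)
link3: (4,1,0)
P 3-0 [J1]: (4,2,0)
link4: (5,2,0)
R 1-4 [J1]: (5,3,0)
link5: (6,3,0)
link6: (7,3,0)
link7: (8,3,0)
P 0-5 [J1]: (8,4,0)
P 7-1 [J1]: (8,5,0)
PS 1-6 [J2]: (8,5,1)
link8: (9,5,1)
R 2-8 [J1]: (9,6,1)
P 0-2 [J1]: (9,7,1)
Grübler: 3·8 − 2·7 − 1 = 9

M = 9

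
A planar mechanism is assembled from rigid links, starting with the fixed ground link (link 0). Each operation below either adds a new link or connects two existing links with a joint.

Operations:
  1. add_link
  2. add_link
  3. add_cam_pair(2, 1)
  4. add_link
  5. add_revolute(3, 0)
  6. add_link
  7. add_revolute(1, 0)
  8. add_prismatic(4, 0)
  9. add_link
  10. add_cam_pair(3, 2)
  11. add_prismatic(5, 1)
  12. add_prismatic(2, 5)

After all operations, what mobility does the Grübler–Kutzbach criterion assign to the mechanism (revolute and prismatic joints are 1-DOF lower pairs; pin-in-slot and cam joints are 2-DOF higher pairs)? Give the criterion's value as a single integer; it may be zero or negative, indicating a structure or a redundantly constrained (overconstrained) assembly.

M = 3

(L,J1,J2)=(1,0,0); link0 fixed
link1: (2,0,0)
link2: (3,0,0)
C 2-1 [J2]: (3,0,1)
link3: (4,0,1)
R 3-0 [J1]: (4,1,1)
link4: (5,1,1)
R 1-0 [J1]: (5,2,1)
P 4-0 [J1]: (5,3,1)
link5: (6,3,1)
C 3-2 [J2]: (6,3,2)
P 5-1 [J1]: (6,4,2)
P 2-5 [J1]: (6,5,2)
Grübler: 3·5 − 2·5 − 2 = 3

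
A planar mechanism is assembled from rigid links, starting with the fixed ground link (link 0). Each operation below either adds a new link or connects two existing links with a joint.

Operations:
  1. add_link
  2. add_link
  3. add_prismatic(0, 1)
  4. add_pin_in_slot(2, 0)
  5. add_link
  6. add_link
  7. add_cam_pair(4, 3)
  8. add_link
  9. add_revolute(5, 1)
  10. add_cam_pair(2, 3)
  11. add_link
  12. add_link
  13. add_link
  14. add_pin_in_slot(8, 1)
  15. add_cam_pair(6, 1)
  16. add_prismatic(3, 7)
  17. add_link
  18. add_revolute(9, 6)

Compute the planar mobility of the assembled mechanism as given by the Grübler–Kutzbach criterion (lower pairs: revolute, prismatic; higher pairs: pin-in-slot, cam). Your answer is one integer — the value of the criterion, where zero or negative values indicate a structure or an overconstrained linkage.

M = 14

(L,J1,J2)=(1,0,0); link0 fixed
link1: (2,0,0)
link2: (3,0,0)
P 0-1 [J1]: (3,1,0)
PS 2-0 [J2]: (3,1,1)
link3: (4,1,1)
link4: (5,1,1)
C 4-3 [J2]: (5,1,2)
link5: (6,1,2)
R 5-1 [J1]: (6,2,2)
C 2-3 [J2]: (6,2,3)
link6: (7,2,3)
link7: (8,2,3)
link8: (9,2,3)
PS 8-1 [J2]: (9,2,4)
C 6-1 [J2]: (9,2,5)
P 3-7 [J1]: (9,3,5)
link9: (10,3,5)
R 9-6 [J1]: (10,4,5)
Grübler: 3·9 − 2·4 − 5 = 14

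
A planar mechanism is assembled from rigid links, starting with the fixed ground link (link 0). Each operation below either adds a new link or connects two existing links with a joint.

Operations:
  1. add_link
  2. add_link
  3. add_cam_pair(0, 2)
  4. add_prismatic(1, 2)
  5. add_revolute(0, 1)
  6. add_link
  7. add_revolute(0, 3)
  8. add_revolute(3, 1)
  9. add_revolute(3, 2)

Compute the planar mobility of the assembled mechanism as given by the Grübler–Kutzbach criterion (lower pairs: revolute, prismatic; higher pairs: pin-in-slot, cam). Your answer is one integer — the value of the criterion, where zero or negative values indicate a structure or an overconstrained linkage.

[1;0;0] (link 0 is ground)
L+ [2;0;0]
L+ [3;0;0]
C(0,2)∈J2 [3;0;1]
P(1,2)∈J1 [3;1;1]
R(0,1)∈J1 [3;2;1]
L+ [4;2;1]
R(0,3)∈J1 [4;3;1]
R(3,1)∈J1 [4;4;1]
R(3,2)∈J1 [4;5;1]
mobility = 9 − 10 − 1 = -2

M = -2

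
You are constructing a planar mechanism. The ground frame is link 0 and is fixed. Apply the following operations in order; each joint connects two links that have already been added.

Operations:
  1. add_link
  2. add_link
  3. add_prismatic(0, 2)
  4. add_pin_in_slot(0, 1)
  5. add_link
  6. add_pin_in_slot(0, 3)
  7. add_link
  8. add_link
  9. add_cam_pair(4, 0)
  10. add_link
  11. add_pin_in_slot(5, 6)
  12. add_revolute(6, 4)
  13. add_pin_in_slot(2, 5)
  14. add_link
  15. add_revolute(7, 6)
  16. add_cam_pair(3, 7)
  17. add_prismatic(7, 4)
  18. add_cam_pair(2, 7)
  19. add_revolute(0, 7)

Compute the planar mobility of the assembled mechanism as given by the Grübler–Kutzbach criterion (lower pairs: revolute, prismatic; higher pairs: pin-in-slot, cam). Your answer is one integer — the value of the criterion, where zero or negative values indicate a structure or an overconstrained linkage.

[1;0;0] (link 0 is ground)
L+ [2;0;0]
L+ [3;0;0]
P(0,2)∈J1 [3;1;0]
PS(0,1)∈J2 [3;1;1]
L+ [4;1;1]
PS(0,3)∈J2 [4;1;2]
L+ [5;1;2]
L+ [6;1;2]
C(4,0)∈J2 [6;1;3]
L+ [7;1;3]
PS(5,6)∈J2 [7;1;4]
R(6,4)∈J1 [7;2;4]
PS(2,5)∈J2 [7;2;5]
L+ [8;2;5]
R(7,6)∈J1 [8;3;5]
C(3,7)∈J2 [8;3;6]
P(7,4)∈J1 [8;4;6]
C(2,7)∈J2 [8;4;7]
R(0,7)∈J1 [8;5;7]
mobility = 21 − 10 − 7 = 4

M = 4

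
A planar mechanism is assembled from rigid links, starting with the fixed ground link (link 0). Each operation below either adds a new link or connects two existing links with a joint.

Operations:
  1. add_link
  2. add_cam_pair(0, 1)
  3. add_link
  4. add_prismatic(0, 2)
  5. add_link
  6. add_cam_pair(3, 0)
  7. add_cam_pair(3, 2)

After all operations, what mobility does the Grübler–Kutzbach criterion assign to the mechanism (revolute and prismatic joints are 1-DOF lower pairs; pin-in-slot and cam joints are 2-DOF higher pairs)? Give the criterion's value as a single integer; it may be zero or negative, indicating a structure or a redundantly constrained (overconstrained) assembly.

M = 4

link 0 = ground. State L|J1|J2 = 1|0|0
+link1  2|0|0
C(0,1) f=2→J2  2|0|1
+link2  3|0|1
P(0,2) f=1→J1  3|1|1
+link3  4|1|1
C(3,0) f=2→J2  4|1|2
C(3,2) f=2→J2  4|1|3
M = 3(4−1)−2·1−3 = 9−2−3 = 4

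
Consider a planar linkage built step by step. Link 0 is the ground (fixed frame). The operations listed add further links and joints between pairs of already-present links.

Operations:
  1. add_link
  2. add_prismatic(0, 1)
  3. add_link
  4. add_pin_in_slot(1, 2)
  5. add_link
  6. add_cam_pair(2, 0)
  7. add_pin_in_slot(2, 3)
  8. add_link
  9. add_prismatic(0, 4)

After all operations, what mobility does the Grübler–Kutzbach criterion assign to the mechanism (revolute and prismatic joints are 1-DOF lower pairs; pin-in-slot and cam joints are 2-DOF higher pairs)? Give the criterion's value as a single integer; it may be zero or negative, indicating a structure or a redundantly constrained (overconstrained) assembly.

L=1 J1=0 J2=0
add link → L=2 J1=0 J2=0
P@0,1 dof=1 J1 → L=2 J1=1 J2=0
add link → L=3 J1=1 J2=0
PS@1,2 dof=2 J2 → L=3 J1=1 J2=1
add link → L=4 J1=1 J2=1
C@2,0 dof=2 J2 → L=4 J1=1 J2=2
PS@2,3 dof=2 J2 → L=4 J1=1 J2=3
add link → L=5 J1=1 J2=3
P@0,4 dof=1 J1 → L=5 J1=2 J2=3
M=3(L−1)−2J1−J2=3·4−2·2−3=5

M = 5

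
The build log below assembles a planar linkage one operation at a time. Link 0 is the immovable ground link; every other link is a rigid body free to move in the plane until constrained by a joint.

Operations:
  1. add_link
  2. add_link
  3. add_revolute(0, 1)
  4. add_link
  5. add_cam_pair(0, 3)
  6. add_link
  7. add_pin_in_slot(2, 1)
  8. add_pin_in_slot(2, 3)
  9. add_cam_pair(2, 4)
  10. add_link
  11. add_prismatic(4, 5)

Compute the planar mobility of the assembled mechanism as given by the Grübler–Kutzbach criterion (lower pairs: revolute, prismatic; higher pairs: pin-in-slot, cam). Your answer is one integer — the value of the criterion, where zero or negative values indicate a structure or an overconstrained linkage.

M = 7

link 0 = ground. State L|J1|J2 = 1|0|0
+link1  2|0|0
+link2  3|0|0
R(0,1) f=1→J1  3|1|0
+link3  4|1|0
C(0,3) f=2→J2  4|1|1
+link4  5|1|1
PS(2,1) f=2→J2  5|1|2
PS(2,3) f=2→J2  5|1|3
C(2,4) f=2→J2  5|1|4
+link5  6|1|4
P(4,5) f=1→J1  6|2|4
M = 3(6−1)−2·2−4 = 15−4−4 = 7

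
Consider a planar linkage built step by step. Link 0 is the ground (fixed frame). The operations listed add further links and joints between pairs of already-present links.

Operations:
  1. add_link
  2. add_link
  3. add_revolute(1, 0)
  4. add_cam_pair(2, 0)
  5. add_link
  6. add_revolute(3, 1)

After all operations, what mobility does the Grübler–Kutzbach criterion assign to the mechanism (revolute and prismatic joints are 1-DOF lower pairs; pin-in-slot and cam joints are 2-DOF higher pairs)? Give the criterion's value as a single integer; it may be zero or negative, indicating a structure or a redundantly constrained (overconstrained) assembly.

link 0 = ground. State L|J1|J2 = 1|0|0
+link1  2|0|0
+link2  3|0|0
R(1,0) f=1→J1  3|1|0
C(2,0) f=2→J2  3|1|1
+link3  4|1|1
R(3,1) f=1→J1  4|2|1
M = 3(4−1)−2·2−1 = 9−4−1 = 4

M = 4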